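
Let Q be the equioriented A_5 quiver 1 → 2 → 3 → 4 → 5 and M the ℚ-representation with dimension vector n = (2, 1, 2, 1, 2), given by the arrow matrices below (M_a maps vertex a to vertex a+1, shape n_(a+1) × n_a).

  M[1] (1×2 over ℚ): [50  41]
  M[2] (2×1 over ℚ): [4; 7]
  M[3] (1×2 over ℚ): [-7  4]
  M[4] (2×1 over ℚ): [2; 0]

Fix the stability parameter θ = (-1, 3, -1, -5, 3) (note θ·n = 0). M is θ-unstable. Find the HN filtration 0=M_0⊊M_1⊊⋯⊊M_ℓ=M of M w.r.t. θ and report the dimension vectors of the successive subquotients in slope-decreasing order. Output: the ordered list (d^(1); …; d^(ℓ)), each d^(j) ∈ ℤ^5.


Via rank(M_{q-1}∘⋯∘M_p): M ≅ I[1,1], I[1,3], I[3,5], I[5,5].
μ_θ-semistable layers: μ^(1)=3; μ^(2)=1; μ^(3)=-1; μ^(4)=-3

((0, 0, 0, 0, 2); (0, 1, 1, 0, 0); (2, 0, 0, 0, 0); (0, 0, 1, 1, 0))


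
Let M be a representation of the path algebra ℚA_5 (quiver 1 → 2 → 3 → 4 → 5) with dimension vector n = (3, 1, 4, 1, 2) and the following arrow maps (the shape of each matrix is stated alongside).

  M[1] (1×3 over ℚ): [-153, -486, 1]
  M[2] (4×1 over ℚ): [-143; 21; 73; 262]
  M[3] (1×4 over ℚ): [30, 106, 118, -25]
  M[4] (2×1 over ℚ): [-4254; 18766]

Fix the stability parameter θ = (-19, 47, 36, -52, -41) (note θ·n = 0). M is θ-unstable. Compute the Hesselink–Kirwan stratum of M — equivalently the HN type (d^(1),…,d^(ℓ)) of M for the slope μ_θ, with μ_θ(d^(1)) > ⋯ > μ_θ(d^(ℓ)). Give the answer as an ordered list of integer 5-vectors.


Via rank(M_{q-1}∘⋯∘M_p): M ≅ I[1,1]^2, I[1,3], I[3,3]^2, I[3,5], I[5,5].
μ_θ-semistable layers: μ^(1)=83/2; μ^(2)=36; μ^(3)=-19; μ^(4)=-41

((0, 1, 1, 0, 0); (0, 0, 2, 0, 0); (3, 0, 1, 1, 1); (0, 0, 0, 0, 1))


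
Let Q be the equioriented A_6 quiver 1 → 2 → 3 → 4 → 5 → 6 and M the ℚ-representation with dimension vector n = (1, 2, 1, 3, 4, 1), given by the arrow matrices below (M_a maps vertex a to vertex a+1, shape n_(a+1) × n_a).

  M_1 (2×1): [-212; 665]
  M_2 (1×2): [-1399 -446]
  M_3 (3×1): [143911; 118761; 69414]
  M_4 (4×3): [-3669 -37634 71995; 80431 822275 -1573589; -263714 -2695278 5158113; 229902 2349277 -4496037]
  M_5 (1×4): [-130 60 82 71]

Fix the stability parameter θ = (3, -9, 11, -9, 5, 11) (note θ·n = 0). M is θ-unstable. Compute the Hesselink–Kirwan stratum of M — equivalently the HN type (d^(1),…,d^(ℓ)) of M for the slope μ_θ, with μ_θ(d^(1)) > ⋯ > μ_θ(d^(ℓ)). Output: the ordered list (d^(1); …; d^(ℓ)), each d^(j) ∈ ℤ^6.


Barcode: M ≅ I[1,6], I[2,2], I[4,5]^2, I[5,5]. HN layers by μ_θ (5 steps, strictly decreasing):
  μ^(1)=11; μ^(2)=5; μ^(3)=1; μ^(4)=-3; μ^(5)=-9

((0, 0, 0, 0, 0, 1); (0, 0, 0, 0, 4, 0); (0, 0, 1, 1, 0, 0); (1, 1, 0, 0, 0, 0); (0, 1, 0, 2, 0, 0))


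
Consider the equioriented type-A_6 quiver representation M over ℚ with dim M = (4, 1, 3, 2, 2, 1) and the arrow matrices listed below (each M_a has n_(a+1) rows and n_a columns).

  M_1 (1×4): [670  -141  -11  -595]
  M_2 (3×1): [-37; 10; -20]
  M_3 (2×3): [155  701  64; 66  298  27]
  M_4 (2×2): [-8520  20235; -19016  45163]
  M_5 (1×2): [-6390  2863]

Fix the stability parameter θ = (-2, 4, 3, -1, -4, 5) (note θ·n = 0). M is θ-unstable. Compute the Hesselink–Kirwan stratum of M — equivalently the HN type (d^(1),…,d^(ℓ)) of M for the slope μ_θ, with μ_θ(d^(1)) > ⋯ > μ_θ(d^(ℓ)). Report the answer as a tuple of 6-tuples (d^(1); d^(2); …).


Via rank(M_{q-1}∘⋯∘M_p): M ≅ I[1,1]^3, I[1,6], I[3,3], I[3,4], I[5,5].
μ_θ-semistable layers: μ^(1)=5; μ^(2)=3; μ^(3)=1; μ^(4)=1/2; μ^(5)=-2; μ^(6)=-4

((0, 0, 0, 0, 0, 1); (0, 0, 1, 0, 0, 0); (0, 0, 1, 1, 0, 0); (0, 1, 1, 1, 1, 0); (4, 0, 0, 0, 0, 0); (0, 0, 0, 0, 1, 0))


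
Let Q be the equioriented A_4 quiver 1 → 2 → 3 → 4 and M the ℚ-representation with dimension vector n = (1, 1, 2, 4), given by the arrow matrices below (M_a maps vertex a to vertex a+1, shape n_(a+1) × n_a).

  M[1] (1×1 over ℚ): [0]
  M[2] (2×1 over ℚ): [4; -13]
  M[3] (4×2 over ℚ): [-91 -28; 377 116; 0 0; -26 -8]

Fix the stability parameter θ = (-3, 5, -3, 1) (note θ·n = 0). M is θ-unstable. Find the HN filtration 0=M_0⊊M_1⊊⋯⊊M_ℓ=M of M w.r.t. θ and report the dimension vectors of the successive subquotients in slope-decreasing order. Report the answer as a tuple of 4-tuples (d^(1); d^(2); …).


Interval decomposition of M: I[1,1], I[2,3], I[3,4], I[4,4]^3.
HN type (ℓ=2): μ^(1)=1; μ^(2)=-3

((0, 1, 1, 4); (1, 0, 1, 0))


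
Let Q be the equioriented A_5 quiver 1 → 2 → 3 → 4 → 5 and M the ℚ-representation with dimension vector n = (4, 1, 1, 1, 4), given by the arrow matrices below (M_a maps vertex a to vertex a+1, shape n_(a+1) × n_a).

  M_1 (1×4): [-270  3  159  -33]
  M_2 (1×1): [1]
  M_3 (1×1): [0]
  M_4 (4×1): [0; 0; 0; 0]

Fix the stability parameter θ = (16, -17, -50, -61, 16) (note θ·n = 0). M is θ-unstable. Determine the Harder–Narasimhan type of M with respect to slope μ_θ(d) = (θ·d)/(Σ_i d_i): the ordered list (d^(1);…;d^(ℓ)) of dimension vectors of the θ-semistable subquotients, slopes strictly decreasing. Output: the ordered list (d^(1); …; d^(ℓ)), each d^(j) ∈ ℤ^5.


Barcode: M ≅ I[1,1]^3, I[1,3], I[4,4], I[5,5]^4. HN layers by μ_θ (3 steps, strictly decreasing):
  μ^(1)=16; μ^(2)=-17; μ^(3)=-61

((3, 0, 0, 0, 4); (1, 1, 1, 0, 0); (0, 0, 0, 1, 0))


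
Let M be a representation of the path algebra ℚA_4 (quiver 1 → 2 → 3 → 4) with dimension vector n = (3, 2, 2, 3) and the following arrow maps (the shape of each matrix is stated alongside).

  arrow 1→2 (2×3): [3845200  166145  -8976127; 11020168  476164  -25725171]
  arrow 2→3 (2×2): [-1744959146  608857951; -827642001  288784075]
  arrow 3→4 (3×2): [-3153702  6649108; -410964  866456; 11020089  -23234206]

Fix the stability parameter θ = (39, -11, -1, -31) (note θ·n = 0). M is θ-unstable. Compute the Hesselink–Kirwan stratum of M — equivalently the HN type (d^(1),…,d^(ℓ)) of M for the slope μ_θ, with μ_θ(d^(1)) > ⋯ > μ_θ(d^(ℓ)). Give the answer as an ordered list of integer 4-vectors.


Barcode: M ≅ I[1,1], I[1,3], I[1,4], I[4,4]^2. HN layers by μ_θ (4 steps, strictly decreasing):
  μ^(1)=39; μ^(2)=9; μ^(3)=-1; μ^(4)=-31

((1, 0, 0, 0); (1, 1, 1, 0); (1, 1, 1, 1); (0, 0, 0, 2))


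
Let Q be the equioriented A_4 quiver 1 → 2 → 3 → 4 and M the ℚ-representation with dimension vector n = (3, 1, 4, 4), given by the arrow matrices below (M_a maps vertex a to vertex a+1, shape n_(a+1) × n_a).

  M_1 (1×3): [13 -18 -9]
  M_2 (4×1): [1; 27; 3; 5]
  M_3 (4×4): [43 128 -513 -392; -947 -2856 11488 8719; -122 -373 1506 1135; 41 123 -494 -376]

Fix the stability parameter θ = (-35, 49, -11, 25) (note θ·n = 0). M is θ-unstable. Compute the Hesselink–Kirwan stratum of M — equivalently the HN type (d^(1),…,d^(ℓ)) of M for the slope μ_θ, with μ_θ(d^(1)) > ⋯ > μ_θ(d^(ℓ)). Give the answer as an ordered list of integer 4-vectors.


Interval decomposition of M: I[1,1]^2, I[1,3], I[3,4]^3, I[4,4].
HN type (ℓ=4): μ^(1)=25; μ^(2)=19; μ^(3)=-11; μ^(4)=-35

((0, 0, 0, 4); (0, 1, 1, 0); (0, 0, 3, 0); (3, 0, 0, 0))


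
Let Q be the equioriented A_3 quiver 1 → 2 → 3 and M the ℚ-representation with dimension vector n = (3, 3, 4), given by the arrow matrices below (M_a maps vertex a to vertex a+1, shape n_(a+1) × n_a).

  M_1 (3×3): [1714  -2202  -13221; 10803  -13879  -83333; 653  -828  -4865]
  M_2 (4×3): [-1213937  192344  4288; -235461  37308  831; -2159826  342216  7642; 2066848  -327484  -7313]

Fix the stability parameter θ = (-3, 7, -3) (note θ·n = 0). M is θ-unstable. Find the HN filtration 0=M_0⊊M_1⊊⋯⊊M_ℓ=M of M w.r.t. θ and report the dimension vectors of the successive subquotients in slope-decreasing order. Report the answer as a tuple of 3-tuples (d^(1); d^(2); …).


Via rank(M_{q-1}∘⋯∘M_p): M ≅ I[1,2], I[1,3]^2, I[3,3]^2.
μ_θ-semistable layers: μ^(1)=7; μ^(2)=2; μ^(3)=-3

((0, 1, 0); (0, 2, 2); (3, 0, 2))


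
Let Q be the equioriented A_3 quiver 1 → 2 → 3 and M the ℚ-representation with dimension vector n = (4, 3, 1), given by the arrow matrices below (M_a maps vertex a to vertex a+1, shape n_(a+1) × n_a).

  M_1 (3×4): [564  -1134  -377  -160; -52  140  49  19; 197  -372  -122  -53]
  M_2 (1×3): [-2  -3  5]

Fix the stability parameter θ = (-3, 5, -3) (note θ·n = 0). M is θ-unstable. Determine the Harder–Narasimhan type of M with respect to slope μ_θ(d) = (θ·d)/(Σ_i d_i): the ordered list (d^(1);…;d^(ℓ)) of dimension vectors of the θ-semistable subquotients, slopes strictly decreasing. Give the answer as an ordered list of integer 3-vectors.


Via rank(M_{q-1}∘⋯∘M_p): M ≅ I[1,1], I[1,2]^2, I[1,3].
μ_θ-semistable layers: μ^(1)=5; μ^(2)=1; μ^(3)=-3

((0, 2, 0); (0, 1, 1); (4, 0, 0))


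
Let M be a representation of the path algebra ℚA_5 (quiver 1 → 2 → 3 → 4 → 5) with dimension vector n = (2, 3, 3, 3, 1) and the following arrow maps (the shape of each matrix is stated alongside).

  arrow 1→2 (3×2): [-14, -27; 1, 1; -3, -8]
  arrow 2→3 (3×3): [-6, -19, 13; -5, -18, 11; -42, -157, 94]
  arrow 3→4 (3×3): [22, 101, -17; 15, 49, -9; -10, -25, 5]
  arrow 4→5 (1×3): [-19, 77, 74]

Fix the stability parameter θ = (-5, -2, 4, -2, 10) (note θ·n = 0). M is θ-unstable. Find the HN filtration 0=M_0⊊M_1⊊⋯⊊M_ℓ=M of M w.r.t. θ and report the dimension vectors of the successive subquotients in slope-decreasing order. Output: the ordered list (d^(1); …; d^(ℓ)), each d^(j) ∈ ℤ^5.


Barcode: M ≅ I[1,4], I[1,5], I[2,3], I[4,4]. HN layers by μ_θ (5 steps, strictly decreasing):
  μ^(1)=10; μ^(2)=4; μ^(3)=1; μ^(4)=-2; μ^(5)=-5

((0, 0, 0, 0, 1); (0, 0, 1, 0, 0); (0, 0, 2, 2, 0); (0, 3, 0, 1, 0); (2, 0, 0, 0, 0))


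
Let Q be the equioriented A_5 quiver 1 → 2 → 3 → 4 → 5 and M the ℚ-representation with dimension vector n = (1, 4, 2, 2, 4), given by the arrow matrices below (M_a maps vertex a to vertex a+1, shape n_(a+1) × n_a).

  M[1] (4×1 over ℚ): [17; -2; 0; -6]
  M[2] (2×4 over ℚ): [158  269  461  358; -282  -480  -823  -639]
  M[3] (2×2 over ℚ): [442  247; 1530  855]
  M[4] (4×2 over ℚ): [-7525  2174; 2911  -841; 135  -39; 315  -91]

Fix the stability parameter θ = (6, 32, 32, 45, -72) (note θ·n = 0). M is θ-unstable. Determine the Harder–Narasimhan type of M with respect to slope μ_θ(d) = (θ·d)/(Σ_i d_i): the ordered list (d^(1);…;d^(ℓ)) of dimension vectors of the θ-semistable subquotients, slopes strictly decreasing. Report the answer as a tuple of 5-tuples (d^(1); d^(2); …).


Barcode: M ≅ I[1,2], I[2,2], I[2,3], I[2,5], I[4,5], I[5,5]^2. HN layers by μ_θ (5 steps, strictly decreasing):
  μ^(1)=32; μ^(2)=37/4; μ^(3)=6; μ^(4)=-27/2; μ^(5)=-72

((0, 3, 1, 0, 0); (0, 1, 1, 1, 1); (1, 0, 0, 0, 0); (0, 0, 0, 1, 1); (0, 0, 0, 0, 2))


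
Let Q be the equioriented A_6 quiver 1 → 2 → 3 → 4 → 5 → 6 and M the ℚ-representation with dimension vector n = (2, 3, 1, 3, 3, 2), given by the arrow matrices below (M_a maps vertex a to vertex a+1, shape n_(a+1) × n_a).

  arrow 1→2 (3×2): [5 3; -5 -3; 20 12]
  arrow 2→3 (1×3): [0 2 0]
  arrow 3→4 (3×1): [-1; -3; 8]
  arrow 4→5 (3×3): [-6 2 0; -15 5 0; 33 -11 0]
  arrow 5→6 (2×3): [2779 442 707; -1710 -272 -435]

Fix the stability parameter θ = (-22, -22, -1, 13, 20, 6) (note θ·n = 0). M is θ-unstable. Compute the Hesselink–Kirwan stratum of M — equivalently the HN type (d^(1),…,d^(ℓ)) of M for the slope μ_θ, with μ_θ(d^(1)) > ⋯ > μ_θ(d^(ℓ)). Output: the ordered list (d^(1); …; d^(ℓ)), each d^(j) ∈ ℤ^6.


Barcode: M ≅ I[1,1], I[1,4], I[2,2]^2, I[4,4], I[4,6], I[5,5], I[5,6]. HN layers by μ_θ (4 steps, strictly decreasing):
  μ^(1)=20; μ^(2)=13; μ^(3)=-1; μ^(4)=-22

((0, 0, 0, 0, 1, 0); (0, 0, 0, 3, 2, 2); (0, 0, 1, 0, 0, 0); (2, 3, 0, 0, 0, 0))


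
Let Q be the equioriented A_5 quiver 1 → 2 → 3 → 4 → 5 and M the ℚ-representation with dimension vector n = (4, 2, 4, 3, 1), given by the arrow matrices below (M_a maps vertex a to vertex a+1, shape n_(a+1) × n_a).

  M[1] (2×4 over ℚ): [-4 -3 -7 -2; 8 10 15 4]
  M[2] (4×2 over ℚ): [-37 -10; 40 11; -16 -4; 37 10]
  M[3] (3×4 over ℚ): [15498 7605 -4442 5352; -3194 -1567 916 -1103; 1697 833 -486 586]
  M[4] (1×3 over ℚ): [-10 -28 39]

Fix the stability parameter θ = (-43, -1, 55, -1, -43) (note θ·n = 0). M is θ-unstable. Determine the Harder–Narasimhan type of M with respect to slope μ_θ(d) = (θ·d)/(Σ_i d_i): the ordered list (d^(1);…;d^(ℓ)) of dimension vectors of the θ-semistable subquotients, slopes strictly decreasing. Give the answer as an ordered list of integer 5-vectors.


Barcode: M ≅ I[1,1]^2, I[1,4], I[1,5], I[3,3], I[3,4]. HN layers by μ_θ (5 steps, strictly decreasing):
  μ^(1)=55; μ^(2)=27; μ^(3)=11/3; μ^(4)=-1; μ^(5)=-43

((0, 0, 1, 0, 0); (0, 0, 2, 2, 0); (0, 0, 1, 1, 1); (0, 2, 0, 0, 0); (4, 0, 0, 0, 0))


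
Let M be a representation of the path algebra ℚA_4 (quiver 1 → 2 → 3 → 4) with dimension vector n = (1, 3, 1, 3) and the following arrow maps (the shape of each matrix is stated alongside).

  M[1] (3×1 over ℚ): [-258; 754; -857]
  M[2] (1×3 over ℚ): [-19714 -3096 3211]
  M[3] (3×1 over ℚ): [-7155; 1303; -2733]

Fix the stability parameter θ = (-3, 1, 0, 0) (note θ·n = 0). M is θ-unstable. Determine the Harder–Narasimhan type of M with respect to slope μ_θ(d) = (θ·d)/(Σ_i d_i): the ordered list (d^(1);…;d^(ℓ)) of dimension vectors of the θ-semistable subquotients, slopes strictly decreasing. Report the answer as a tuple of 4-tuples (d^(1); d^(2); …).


Barcode: M ≅ I[1,4], I[2,2]^2, I[4,4]^2. HN layers by μ_θ (4 steps, strictly decreasing):
  μ^(1)=1; μ^(2)=1/3; μ^(3)=0; μ^(4)=-3

((0, 2, 0, 0); (0, 1, 1, 1); (0, 0, 0, 2); (1, 0, 0, 0))


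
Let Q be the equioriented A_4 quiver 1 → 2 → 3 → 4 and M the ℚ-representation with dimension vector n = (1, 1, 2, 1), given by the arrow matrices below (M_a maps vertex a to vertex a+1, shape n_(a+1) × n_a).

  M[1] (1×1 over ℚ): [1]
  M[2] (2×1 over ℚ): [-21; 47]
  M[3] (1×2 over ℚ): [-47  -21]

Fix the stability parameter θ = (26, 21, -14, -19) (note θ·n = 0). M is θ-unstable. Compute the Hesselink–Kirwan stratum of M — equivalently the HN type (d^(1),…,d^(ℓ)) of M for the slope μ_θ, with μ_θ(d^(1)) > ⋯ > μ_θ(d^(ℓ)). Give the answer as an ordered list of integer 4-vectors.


Interval decomposition of M: I[1,3], I[3,4].
HN type (ℓ=2): μ^(1)=11; μ^(2)=-33/2

((1, 1, 1, 0); (0, 0, 1, 1))


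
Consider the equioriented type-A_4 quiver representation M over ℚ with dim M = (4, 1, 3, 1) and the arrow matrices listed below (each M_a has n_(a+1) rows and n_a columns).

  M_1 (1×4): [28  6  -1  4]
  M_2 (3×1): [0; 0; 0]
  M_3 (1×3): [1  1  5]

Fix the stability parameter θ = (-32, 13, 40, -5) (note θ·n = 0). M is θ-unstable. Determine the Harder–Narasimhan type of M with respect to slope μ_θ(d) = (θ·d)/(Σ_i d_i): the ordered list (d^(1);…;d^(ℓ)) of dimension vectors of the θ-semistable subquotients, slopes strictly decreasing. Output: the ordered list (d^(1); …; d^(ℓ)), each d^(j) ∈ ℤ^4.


Barcode: M ≅ I[1,1]^3, I[1,2], I[3,3]^2, I[3,4]. HN layers by μ_θ (4 steps, strictly decreasing):
  μ^(1)=40; μ^(2)=35/2; μ^(3)=13; μ^(4)=-32

((0, 0, 2, 0); (0, 0, 1, 1); (0, 1, 0, 0); (4, 0, 0, 0))


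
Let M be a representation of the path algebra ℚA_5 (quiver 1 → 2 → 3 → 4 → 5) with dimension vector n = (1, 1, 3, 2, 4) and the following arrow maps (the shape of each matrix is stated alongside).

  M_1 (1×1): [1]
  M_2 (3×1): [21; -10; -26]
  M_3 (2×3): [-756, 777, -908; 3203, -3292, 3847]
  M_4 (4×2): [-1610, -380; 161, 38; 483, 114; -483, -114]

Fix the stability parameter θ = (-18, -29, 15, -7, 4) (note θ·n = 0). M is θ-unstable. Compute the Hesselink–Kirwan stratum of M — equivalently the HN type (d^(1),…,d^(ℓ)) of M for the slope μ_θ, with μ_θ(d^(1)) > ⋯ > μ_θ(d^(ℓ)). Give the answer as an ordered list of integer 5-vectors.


Via rank(M_{q-1}∘⋯∘M_p): M ≅ I[1,4], I[3,3], I[3,5], I[5,5]^3.
μ_θ-semistable layers: μ^(1)=15; μ^(2)=4; μ^(3)=-47/2

((0, 0, 1, 0, 0); (0, 0, 2, 2, 4); (1, 1, 0, 0, 0))


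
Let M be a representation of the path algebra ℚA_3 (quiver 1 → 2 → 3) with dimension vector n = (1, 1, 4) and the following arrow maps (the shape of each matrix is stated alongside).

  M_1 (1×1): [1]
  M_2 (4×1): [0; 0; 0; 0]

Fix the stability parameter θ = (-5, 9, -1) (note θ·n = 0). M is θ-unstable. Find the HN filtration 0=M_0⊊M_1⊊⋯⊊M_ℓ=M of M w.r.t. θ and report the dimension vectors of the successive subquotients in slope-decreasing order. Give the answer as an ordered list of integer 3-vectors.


Interval decomposition of M: I[1,2], I[3,3]^4.
HN type (ℓ=3): μ^(1)=9; μ^(2)=-1; μ^(3)=-5

((0, 1, 0); (0, 0, 4); (1, 0, 0))


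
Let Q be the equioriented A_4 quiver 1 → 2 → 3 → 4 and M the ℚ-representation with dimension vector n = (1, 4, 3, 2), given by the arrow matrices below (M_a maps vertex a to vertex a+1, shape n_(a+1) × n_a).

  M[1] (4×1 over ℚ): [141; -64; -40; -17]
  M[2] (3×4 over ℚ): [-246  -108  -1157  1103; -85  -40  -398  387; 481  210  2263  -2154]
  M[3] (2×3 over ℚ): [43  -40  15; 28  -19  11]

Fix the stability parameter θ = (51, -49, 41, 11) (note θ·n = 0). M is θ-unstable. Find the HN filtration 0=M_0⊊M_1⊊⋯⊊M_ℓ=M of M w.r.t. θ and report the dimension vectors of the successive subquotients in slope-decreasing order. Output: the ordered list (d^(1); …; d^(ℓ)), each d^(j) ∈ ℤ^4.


Barcode: M ≅ I[1,4], I[2,2], I[2,3], I[2,4]. HN layers by μ_θ (4 steps, strictly decreasing):
  μ^(1)=41; μ^(2)=26; μ^(3)=1; μ^(4)=-49

((0, 0, 1, 0); (0, 0, 2, 2); (1, 1, 0, 0); (0, 3, 0, 0))


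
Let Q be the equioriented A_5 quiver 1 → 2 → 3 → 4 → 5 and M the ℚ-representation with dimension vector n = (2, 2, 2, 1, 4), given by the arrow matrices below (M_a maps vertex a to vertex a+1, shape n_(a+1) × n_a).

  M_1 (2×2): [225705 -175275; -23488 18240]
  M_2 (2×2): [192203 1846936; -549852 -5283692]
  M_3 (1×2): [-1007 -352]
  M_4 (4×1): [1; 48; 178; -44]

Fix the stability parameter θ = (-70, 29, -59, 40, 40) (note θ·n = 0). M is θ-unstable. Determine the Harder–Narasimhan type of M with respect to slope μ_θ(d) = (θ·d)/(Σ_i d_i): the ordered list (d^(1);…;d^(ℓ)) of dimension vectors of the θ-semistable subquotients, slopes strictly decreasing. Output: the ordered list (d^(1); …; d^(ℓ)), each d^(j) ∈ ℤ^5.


Barcode: M ≅ I[1,1], I[1,5], I[2,3], I[5,5]^3. HN layers by μ_θ (3 steps, strictly decreasing):
  μ^(1)=40; μ^(2)=-15; μ^(3)=-70

((0, 0, 0, 1, 4); (0, 2, 2, 0, 0); (2, 0, 0, 0, 0))


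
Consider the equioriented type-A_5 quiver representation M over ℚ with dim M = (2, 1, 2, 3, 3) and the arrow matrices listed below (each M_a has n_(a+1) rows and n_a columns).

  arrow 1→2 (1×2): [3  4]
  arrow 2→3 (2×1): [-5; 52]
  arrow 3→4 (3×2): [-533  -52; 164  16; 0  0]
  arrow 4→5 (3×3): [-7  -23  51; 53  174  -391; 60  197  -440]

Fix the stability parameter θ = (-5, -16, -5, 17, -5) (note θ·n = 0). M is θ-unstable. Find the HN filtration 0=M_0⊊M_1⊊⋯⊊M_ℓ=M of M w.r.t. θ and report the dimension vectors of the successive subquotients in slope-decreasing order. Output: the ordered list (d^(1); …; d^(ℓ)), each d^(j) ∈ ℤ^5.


Interval decomposition of M: I[1,1], I[1,5], I[3,3], I[4,5]^2.
HN type (ℓ=3): μ^(1)=6; μ^(2)=-5; μ^(3)=-21/2

((0, 0, 0, 3, 3); (1, 0, 2, 0, 0); (1, 1, 0, 0, 0))


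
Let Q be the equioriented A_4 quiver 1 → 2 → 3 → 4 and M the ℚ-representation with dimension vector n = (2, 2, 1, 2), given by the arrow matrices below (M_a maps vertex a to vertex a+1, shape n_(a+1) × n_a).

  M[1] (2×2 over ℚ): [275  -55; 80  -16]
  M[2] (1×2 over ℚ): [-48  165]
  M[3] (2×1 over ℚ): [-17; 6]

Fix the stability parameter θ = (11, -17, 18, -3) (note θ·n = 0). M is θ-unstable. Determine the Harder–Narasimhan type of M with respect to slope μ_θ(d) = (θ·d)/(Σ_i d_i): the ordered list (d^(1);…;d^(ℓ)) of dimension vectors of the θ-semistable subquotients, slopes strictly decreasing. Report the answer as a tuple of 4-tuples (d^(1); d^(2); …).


Via rank(M_{q-1}∘⋯∘M_p): M ≅ I[1,1], I[1,2], I[2,4], I[4,4].
μ_θ-semistable layers: μ^(1)=11; μ^(2)=15/2; μ^(3)=-3; μ^(4)=-17

((1, 0, 0, 0); (0, 0, 1, 1); (1, 1, 0, 1); (0, 1, 0, 0))


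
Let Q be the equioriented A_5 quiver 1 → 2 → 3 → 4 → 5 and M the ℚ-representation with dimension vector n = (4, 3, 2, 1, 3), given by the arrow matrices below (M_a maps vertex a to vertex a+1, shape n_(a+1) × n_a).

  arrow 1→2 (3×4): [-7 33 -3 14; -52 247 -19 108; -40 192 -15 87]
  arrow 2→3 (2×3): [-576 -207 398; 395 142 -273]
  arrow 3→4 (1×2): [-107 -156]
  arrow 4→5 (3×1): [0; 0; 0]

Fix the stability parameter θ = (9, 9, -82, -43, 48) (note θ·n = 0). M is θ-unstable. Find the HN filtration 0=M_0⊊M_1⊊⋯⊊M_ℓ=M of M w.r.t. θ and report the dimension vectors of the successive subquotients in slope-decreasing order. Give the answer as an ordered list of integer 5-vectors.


Interval decomposition of M: I[1,1], I[1,2], I[1,3], I[1,4], I[5,5]^3.
HN type (ℓ=4): μ^(1)=48; μ^(2)=9; μ^(3)=-64/3; μ^(4)=-107/4

((0, 0, 0, 0, 3); (2, 1, 0, 0, 0); (1, 1, 1, 0, 0); (1, 1, 1, 1, 0))


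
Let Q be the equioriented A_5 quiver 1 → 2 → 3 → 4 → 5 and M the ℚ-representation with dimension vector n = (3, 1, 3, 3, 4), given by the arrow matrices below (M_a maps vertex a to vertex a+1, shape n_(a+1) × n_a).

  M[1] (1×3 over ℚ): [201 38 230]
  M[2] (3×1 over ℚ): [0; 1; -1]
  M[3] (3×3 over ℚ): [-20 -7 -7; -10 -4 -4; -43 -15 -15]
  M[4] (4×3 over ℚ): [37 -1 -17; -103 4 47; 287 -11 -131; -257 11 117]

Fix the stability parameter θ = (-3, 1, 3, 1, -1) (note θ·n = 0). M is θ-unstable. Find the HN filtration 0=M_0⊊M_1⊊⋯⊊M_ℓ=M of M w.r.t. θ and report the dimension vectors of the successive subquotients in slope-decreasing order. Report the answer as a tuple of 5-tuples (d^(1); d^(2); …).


Via rank(M_{q-1}∘⋯∘M_p): M ≅ I[1,1]^2, I[1,3], I[3,4], I[3,5], I[4,5], I[5,5]^2.
μ_θ-semistable layers: μ^(1)=3; μ^(2)=2; μ^(3)=1; μ^(4)=0; μ^(5)=-1; μ^(6)=-3

((0, 0, 1, 0, 0); (0, 0, 1, 1, 0); (0, 1, 1, 1, 1); (0, 0, 0, 1, 1); (0, 0, 0, 0, 2); (3, 0, 0, 0, 0))


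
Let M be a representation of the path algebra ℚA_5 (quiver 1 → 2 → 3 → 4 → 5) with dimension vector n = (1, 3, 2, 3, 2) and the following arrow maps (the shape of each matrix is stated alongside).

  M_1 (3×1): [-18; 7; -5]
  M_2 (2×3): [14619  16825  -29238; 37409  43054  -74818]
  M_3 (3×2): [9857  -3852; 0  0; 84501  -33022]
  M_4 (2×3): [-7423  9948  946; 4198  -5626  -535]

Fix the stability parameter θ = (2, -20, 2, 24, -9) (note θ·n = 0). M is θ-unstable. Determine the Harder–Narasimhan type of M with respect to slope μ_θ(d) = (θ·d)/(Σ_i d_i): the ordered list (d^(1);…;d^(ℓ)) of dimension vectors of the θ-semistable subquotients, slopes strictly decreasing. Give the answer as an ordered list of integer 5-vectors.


Barcode: M ≅ I[1,5], I[2,2], I[2,5], I[4,4]. HN layers by μ_θ (5 steps, strictly decreasing):
  μ^(1)=24; μ^(2)=15/2; μ^(3)=2; μ^(4)=-9; μ^(5)=-20

((0, 0, 0, 1, 0); (0, 0, 0, 2, 2); (0, 0, 2, 0, 0); (1, 1, 0, 0, 0); (0, 2, 0, 0, 0))


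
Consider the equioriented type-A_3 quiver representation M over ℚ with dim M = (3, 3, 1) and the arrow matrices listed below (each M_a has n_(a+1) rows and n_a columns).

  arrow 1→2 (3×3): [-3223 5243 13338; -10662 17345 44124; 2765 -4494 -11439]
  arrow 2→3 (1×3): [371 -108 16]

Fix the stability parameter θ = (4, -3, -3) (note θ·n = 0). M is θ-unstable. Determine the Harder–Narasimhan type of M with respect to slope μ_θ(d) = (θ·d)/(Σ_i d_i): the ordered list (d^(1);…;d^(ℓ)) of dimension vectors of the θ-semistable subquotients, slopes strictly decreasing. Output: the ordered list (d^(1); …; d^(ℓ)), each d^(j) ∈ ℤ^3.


Barcode: M ≅ I[1,2]^2, I[1,3]. HN layers by μ_θ (2 steps, strictly decreasing):
  μ^(1)=1/2; μ^(2)=-2/3

((2, 2, 0); (1, 1, 1))


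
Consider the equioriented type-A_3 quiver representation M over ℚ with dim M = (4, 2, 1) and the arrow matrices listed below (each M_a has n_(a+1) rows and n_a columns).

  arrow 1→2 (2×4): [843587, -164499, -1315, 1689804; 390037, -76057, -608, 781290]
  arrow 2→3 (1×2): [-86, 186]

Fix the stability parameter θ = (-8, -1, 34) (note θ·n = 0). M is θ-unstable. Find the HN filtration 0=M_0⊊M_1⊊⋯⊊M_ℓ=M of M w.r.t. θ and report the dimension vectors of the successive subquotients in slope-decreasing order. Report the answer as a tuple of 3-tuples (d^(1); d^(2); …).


Barcode: M ≅ I[1,1]^2, I[1,2], I[1,3]. HN layers by μ_θ (3 steps, strictly decreasing):
  μ^(1)=34; μ^(2)=-1; μ^(3)=-8

((0, 0, 1); (0, 2, 0); (4, 0, 0))


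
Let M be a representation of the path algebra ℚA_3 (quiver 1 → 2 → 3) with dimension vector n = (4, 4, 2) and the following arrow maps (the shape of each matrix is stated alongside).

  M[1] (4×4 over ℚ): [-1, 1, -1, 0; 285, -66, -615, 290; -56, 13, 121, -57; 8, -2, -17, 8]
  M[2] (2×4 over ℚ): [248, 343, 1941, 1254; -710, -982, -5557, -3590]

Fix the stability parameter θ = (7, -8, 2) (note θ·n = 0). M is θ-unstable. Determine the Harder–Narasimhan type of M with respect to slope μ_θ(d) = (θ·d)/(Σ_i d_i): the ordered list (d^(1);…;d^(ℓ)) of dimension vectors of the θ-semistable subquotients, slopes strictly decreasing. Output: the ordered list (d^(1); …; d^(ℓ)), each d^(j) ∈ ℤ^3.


Via rank(M_{q-1}∘⋯∘M_p): M ≅ I[1,2]^2, I[1,3]^2.
μ_θ-semistable layers: μ^(1)=2; μ^(2)=-1/2

((0, 0, 2); (4, 4, 0))


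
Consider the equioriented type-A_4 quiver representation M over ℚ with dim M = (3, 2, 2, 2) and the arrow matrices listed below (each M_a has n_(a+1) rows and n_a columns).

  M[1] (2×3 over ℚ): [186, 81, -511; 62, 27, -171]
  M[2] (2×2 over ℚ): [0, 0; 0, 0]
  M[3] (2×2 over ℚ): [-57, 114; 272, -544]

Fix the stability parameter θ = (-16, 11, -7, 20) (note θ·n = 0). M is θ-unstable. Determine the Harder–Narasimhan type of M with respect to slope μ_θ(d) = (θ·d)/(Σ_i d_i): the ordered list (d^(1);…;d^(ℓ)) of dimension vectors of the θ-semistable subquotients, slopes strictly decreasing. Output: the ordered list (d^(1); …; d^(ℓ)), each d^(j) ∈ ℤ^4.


Barcode: M ≅ I[1,1], I[1,2]^2, I[3,3], I[3,4], I[4,4]. HN layers by μ_θ (4 steps, strictly decreasing):
  μ^(1)=20; μ^(2)=11; μ^(3)=-7; μ^(4)=-16

((0, 0, 0, 2); (0, 2, 0, 0); (0, 0, 2, 0); (3, 0, 0, 0))


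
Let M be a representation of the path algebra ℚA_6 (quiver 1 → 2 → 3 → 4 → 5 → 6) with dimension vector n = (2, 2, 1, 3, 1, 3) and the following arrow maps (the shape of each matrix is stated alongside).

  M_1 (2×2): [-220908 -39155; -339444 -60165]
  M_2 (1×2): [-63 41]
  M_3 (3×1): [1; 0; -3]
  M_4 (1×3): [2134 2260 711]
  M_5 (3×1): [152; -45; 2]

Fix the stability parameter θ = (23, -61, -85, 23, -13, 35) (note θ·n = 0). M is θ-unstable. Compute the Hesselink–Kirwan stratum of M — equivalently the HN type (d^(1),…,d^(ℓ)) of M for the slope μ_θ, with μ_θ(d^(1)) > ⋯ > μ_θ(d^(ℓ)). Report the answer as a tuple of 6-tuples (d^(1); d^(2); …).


Via rank(M_{q-1}∘⋯∘M_p): M ≅ I[1,1], I[1,2], I[2,6], I[4,4]^2, I[6,6]^2.
μ_θ-semistable layers: μ^(1)=35; μ^(2)=23; μ^(3)=5; μ^(4)=-19; μ^(5)=-73

((0, 0, 0, 0, 0, 3); (1, 0, 0, 2, 0, 0); (0, 0, 0, 1, 1, 0); (1, 1, 0, 0, 0, 0); (0, 1, 1, 0, 0, 0))


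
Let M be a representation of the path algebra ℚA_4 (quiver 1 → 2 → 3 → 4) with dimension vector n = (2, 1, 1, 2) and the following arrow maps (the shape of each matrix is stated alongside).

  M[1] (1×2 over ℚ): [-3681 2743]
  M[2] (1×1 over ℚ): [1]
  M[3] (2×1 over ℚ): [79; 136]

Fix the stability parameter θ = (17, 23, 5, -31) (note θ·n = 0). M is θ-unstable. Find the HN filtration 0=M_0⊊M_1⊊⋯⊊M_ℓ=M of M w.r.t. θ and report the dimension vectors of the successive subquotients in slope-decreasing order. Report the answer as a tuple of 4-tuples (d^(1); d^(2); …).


Barcode: M ≅ I[1,1], I[1,4], I[4,4]. HN layers by μ_θ (3 steps, strictly decreasing):
  μ^(1)=17; μ^(2)=7/2; μ^(3)=-31

((1, 0, 0, 0); (1, 1, 1, 1); (0, 0, 0, 1))


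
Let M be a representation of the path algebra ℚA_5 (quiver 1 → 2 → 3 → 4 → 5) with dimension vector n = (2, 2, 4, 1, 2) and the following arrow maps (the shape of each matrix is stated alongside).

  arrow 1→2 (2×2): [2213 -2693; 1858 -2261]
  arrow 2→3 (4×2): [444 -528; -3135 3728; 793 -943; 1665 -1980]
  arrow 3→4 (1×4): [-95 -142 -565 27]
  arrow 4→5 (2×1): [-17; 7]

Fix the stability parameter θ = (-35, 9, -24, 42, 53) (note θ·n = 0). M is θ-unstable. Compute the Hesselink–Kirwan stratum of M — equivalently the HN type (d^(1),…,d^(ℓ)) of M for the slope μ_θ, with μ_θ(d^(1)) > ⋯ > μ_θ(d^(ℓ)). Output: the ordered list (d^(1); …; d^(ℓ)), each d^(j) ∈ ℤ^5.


Interval decomposition of M: I[1,3], I[1,5], I[3,3]^2, I[5,5].
HN type (ℓ=5): μ^(1)=53; μ^(2)=42; μ^(3)=-15/2; μ^(4)=-24; μ^(5)=-35

((0, 0, 0, 0, 2); (0, 0, 0, 1, 0); (0, 2, 2, 0, 0); (0, 0, 2, 0, 0); (2, 0, 0, 0, 0))


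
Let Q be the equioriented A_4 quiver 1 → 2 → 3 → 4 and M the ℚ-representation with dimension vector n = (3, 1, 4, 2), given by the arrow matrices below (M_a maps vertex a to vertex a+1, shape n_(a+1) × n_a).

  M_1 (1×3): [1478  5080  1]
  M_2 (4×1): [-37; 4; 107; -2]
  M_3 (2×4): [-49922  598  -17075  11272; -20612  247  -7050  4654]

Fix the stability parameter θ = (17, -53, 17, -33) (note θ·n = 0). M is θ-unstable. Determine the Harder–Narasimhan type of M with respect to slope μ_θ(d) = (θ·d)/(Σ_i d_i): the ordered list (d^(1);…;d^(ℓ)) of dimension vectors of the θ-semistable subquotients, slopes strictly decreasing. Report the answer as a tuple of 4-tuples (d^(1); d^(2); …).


Via rank(M_{q-1}∘⋯∘M_p): M ≅ I[1,1]^2, I[1,4], I[3,3]^2, I[3,4].
μ_θ-semistable layers: μ^(1)=17; μ^(2)=-8; μ^(3)=-18

((2, 0, 2, 0); (0, 0, 2, 2); (1, 1, 0, 0))


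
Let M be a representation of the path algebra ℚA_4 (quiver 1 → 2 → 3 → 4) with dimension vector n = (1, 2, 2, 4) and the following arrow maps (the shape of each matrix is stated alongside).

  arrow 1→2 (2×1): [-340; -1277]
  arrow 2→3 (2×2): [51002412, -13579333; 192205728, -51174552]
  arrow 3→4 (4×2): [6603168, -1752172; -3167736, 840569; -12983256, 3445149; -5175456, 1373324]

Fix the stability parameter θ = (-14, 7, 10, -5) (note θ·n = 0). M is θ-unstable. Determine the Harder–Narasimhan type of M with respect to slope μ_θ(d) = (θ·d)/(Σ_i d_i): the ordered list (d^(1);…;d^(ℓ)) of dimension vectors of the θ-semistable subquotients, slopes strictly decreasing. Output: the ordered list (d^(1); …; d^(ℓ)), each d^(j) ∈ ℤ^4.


Barcode: M ≅ I[1,3], I[2,2], I[3,4], I[4,4]^3. HN layers by μ_θ (5 steps, strictly decreasing):
  μ^(1)=10; μ^(2)=7; μ^(3)=5/2; μ^(4)=-5; μ^(5)=-14

((0, 0, 1, 0); (0, 2, 0, 0); (0, 0, 1, 1); (0, 0, 0, 3); (1, 0, 0, 0))


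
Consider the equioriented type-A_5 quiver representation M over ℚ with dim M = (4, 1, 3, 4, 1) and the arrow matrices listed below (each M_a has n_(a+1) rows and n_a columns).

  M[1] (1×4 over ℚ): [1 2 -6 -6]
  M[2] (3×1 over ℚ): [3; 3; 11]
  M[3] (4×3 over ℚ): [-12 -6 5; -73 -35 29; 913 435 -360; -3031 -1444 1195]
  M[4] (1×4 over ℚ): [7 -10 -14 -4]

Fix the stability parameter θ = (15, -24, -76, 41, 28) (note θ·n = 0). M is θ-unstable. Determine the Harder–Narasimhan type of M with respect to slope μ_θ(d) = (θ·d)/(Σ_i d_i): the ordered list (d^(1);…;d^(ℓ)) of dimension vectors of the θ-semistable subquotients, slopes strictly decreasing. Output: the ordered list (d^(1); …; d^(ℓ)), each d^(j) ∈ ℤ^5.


Via rank(M_{q-1}∘⋯∘M_p): M ≅ I[1,1]^3, I[1,5], I[3,4]^2, I[4,4].
μ_θ-semistable layers: μ^(1)=41; μ^(2)=69/2; μ^(3)=15; μ^(4)=-85/3; μ^(5)=-76

((0, 0, 0, 3, 0); (0, 0, 0, 1, 1); (3, 0, 0, 0, 0); (1, 1, 1, 0, 0); (0, 0, 2, 0, 0))


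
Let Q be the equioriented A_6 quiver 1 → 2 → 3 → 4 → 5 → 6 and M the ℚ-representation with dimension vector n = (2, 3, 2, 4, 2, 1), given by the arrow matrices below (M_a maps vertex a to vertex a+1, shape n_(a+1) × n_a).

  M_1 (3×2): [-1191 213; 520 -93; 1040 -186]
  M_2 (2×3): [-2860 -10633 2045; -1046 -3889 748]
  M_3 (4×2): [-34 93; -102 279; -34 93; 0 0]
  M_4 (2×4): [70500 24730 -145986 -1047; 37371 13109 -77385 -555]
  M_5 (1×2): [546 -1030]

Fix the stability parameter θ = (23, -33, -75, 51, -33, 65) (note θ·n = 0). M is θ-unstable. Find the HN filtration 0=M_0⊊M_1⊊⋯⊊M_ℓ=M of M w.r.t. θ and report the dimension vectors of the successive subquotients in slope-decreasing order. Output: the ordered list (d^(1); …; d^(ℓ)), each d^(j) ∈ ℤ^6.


Via rank(M_{q-1}∘⋯∘M_p): M ≅ I[1,3], I[1,6], I[2,2], I[4,4]^2, I[4,5].
μ_θ-semistable layers: μ^(1)=65; μ^(2)=51; μ^(3)=9; μ^(4)=-85/3; μ^(5)=-33

((0, 0, 0, 0, 0, 1); (0, 0, 0, 2, 0, 0); (0, 0, 0, 2, 2, 0); (2, 2, 2, 0, 0, 0); (0, 1, 0, 0, 0, 0))


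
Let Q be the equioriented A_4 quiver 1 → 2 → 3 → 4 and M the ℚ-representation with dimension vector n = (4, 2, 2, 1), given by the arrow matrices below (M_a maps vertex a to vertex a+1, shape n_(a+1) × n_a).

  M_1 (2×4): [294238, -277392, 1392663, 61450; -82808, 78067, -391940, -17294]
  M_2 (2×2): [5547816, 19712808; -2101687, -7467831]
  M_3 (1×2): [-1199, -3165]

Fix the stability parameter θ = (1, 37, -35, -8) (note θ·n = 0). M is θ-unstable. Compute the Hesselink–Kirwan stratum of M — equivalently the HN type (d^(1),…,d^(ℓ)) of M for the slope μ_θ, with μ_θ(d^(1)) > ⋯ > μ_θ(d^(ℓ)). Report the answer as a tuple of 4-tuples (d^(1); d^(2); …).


Via rank(M_{q-1}∘⋯∘M_p): M ≅ I[1,1]^2, I[1,2], I[1,4], I[3,3].
μ_θ-semistable layers: μ^(1)=37; μ^(2)=1; μ^(3)=-5/4; μ^(4)=-35

((0, 1, 0, 0); (3, 0, 0, 0); (1, 1, 1, 1); (0, 0, 1, 0))


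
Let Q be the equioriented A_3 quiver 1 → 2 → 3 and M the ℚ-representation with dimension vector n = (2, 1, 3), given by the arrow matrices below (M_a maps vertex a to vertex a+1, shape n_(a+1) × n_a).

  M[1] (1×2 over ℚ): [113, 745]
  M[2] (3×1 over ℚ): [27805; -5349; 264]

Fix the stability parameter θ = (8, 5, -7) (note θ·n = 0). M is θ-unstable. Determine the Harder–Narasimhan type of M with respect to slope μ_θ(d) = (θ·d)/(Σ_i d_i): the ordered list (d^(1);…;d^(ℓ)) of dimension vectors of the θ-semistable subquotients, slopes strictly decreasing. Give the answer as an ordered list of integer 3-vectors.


Interval decomposition of M: I[1,1], I[1,3], I[3,3]^2.
HN type (ℓ=3): μ^(1)=8; μ^(2)=2; μ^(3)=-7

((1, 0, 0); (1, 1, 1); (0, 0, 2))


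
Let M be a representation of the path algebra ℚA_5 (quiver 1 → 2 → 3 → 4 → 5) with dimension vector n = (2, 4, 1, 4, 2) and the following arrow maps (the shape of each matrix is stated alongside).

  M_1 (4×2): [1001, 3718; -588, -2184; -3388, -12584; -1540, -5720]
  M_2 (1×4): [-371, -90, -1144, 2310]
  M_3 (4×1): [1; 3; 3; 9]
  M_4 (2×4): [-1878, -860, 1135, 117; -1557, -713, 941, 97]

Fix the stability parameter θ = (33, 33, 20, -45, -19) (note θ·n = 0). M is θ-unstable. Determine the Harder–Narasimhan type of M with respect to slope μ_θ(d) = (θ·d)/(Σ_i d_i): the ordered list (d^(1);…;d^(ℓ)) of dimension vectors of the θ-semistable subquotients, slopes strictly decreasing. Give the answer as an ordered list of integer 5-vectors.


Barcode: M ≅ I[1,1], I[1,4], I[2,2]^3, I[4,4], I[4,5]^2. HN layers by μ_θ (4 steps, strictly decreasing):
  μ^(1)=33; μ^(2)=41/4; μ^(3)=-19; μ^(4)=-45

((1, 3, 0, 0, 0); (1, 1, 1, 1, 0); (0, 0, 0, 0, 2); (0, 0, 0, 3, 0))


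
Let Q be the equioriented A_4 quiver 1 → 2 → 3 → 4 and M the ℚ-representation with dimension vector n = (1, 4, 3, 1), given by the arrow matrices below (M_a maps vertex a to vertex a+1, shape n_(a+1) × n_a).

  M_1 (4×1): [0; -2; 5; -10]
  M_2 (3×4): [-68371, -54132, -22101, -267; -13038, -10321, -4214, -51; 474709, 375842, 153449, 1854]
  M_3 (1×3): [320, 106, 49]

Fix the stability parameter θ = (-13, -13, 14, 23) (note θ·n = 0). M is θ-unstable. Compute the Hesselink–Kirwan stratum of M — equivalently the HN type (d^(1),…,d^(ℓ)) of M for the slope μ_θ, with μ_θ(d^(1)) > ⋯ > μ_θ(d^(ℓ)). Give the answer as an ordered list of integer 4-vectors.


Interval decomposition of M: I[1,4], I[2,2], I[2,3]^2.
HN type (ℓ=3): μ^(1)=23; μ^(2)=14; μ^(3)=-13

((0, 0, 0, 1); (0, 0, 3, 0); (1, 4, 0, 0))


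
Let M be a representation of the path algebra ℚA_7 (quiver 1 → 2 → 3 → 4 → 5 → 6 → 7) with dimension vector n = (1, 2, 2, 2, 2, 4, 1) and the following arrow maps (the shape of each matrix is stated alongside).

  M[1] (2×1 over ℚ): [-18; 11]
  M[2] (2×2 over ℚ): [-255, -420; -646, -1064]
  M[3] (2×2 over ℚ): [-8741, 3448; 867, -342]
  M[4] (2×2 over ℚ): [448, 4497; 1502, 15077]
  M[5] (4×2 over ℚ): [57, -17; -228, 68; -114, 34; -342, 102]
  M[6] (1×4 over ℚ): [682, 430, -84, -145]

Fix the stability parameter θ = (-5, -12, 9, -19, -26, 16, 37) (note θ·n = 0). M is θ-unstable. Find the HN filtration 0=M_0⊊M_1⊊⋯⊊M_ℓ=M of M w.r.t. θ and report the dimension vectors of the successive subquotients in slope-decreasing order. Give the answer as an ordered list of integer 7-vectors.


Interval decomposition of M: I[1,6], I[2,2], I[3,5], I[6,6]^2, I[6,7].
HN type (ℓ=4): μ^(1)=37; μ^(2)=16; μ^(3)=-53/5; μ^(4)=-12

((0, 0, 0, 0, 0, 0, 1); (0, 0, 0, 0, 0, 4, 0); (1, 1, 1, 1, 1, 0, 0); (0, 1, 1, 1, 1, 0, 0))


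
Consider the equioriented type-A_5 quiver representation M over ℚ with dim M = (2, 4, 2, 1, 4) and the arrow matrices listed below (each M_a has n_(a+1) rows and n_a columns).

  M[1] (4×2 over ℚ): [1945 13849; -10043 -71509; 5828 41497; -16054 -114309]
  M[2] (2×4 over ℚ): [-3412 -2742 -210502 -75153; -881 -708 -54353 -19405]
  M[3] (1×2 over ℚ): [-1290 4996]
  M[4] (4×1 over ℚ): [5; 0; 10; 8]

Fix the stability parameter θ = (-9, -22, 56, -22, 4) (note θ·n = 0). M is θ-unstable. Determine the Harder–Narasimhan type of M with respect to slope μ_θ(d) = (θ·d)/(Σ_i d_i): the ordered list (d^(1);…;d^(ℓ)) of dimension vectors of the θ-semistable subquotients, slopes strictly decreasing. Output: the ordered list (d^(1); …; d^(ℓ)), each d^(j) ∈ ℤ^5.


Barcode: M ≅ I[1,3], I[1,5], I[2,2]^2, I[5,5]^3. HN layers by μ_θ (5 steps, strictly decreasing):
  μ^(1)=56; μ^(2)=38/3; μ^(3)=4; μ^(4)=-31/2; μ^(5)=-22

((0, 0, 1, 0, 0); (0, 0, 1, 1, 1); (0, 0, 0, 0, 3); (2, 2, 0, 0, 0); (0, 2, 0, 0, 0))


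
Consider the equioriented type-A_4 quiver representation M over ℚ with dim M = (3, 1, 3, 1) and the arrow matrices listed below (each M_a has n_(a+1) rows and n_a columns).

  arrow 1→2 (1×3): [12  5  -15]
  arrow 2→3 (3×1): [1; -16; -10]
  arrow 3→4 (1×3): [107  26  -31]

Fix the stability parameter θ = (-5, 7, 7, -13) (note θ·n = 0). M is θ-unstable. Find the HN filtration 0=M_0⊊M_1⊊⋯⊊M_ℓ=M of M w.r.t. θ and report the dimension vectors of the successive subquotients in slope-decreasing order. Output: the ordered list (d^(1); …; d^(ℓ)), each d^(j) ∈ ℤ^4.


Interval decomposition of M: I[1,1]^2, I[1,4], I[3,3]^2.
HN type (ℓ=3): μ^(1)=7; μ^(2)=1/3; μ^(3)=-5

((0, 0, 2, 0); (0, 1, 1, 1); (3, 0, 0, 0))


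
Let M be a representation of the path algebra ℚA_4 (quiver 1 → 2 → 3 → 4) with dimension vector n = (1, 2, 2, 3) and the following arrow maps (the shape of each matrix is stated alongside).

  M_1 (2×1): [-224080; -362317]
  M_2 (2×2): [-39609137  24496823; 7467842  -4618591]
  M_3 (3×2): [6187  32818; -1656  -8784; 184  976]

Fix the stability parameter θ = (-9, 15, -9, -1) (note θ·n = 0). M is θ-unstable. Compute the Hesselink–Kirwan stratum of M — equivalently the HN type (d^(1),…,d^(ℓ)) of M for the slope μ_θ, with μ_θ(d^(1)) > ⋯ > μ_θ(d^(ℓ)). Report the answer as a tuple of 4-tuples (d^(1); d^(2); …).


Via rank(M_{q-1}∘⋯∘M_p): M ≅ I[1,4], I[2,3], I[4,4]^2.
μ_θ-semistable layers: μ^(1)=3; μ^(2)=5/3; μ^(3)=-1; μ^(4)=-9

((0, 1, 1, 0); (0, 1, 1, 1); (0, 0, 0, 2); (1, 0, 0, 0))
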